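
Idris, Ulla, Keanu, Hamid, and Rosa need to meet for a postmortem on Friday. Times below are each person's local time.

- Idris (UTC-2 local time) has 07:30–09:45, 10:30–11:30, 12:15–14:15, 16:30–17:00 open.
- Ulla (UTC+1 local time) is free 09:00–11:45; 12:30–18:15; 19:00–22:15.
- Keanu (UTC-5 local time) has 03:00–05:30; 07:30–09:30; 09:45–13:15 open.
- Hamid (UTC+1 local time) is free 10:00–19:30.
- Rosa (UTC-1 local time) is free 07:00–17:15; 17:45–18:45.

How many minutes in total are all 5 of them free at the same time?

Idris in UTC: 09:30-11:45, 12:30-13:30, 14:15-16:15, 18:30-19:00 (add 2h to convert from UTC-2).
Ulla in UTC: 08:00-10:45, 11:30-17:15, 18:00-21:15 (subtract 1h to convert from UTC+1).
Keanu in UTC: 08:00-10:30, 12:30-14:30, 14:45-18:15 (add 5h to convert from UTC-5).
Hamid in UTC: 09:00-18:30 (subtract 1h to convert from UTC+1).
Rosa in UTC: 08:00-18:15, 18:45-19:45 (add 1h to convert from UTC-1).
Idris ∩ Ulla: 09:30-10:45, 11:30-11:45, 12:30-13:30, 14:15-16:15, 18:30-19:00.
Idris ∩ Ulla ∩ Keanu: 09:30-10:30, 12:30-13:30, 14:15-14:30, 14:45-16:15.
Idris ∩ Ulla ∩ Keanu ∩ Hamid: 09:30-10:30, 12:30-13:30, 14:15-14:30, 14:45-16:15.
Idris ∩ Ulla ∩ Keanu ∩ Hamid ∩ Rosa: 09:30-10:30, 12:30-13:30, 14:15-14:30, 14:45-16:15.
So the common availability across everyone is 09:30-10:30, 12:30-13:30, 14:15-14:30, 14:45-16:15.
Summing the common windows: 60 + 60 + 15 + 90 = 225 minutes.

225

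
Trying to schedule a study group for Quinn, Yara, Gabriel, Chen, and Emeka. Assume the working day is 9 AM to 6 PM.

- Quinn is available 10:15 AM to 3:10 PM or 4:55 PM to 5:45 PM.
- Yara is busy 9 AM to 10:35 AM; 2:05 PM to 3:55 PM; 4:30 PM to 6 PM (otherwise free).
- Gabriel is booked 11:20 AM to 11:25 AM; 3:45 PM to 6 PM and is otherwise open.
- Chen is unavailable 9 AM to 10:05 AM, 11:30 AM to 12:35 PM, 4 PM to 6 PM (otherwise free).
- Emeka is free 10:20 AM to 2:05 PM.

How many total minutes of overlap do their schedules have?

Quinn free: 10:15-15:10, 16:55-17:45.
Yara free: 10:35-14:05, 15:55-16:30 (invert busy blocks within the working day).
Gabriel free: 09:00-11:20, 11:25-15:45 (invert busy blocks within the working day).
Chen free: 10:05-11:30, 12:35-16:00 (invert busy blocks within the working day).
Emeka free: 10:20-14:05.
Quinn ∩ Yara: 10:35-14:05.
Quinn ∩ Yara ∩ Gabriel: 10:35-11:20, 11:25-14:05.
Quinn ∩ Yara ∩ Gabriel ∩ Chen: 10:35-11:20, 11:25-11:30, 12:35-14:05.
Quinn ∩ Yara ∩ Gabriel ∩ Chen ∩ Emeka: 10:35-11:20, 11:25-11:30, 12:35-14:05.
Summing the common windows: 45 + 5 + 90 = 140 minutes.

140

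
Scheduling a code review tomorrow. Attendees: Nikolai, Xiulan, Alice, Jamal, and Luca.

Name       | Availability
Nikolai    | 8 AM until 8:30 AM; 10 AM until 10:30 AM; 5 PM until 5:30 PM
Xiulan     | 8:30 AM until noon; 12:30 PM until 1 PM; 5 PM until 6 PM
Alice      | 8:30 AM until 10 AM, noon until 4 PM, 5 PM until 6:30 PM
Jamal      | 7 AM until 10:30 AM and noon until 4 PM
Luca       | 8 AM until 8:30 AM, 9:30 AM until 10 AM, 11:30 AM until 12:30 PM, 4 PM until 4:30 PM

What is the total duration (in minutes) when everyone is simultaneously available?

0

Nikolai ∩ Xiulan: 10:00-10:30, 17:00-17:30.
Nikolai ∩ Xiulan ∩ Alice: 17:00-17:30.
Nikolai ∩ Xiulan ∩ Alice ∩ Jamal: ∅.
Nikolai ∩ Xiulan ∩ Alice ∩ Jamal ∩ Luca: ∅.
There is no time when everyone is free.
There is no common window, so the total is 0 minutes.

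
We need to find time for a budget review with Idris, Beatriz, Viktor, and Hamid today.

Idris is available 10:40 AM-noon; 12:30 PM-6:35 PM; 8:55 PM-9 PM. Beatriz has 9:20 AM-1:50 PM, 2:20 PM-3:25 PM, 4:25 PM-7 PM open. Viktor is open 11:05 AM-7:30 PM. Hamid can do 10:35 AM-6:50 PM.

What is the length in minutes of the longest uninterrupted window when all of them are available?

Idris ∩ Beatriz: 10:40-12:00, 12:30-13:50, 14:20-15:25, 16:25-18:35.
Idris ∩ Beatriz ∩ Viktor: 11:05-12:00, 12:30-13:50, 14:20-15:25, 16:25-18:35.
Idris ∩ Beatriz ∩ Viktor ∩ Hamid: 11:05-12:00, 12:30-13:50, 14:20-15:25, 16:25-18:35.
The longest is 16:25-18:35 at 130 minutes.

130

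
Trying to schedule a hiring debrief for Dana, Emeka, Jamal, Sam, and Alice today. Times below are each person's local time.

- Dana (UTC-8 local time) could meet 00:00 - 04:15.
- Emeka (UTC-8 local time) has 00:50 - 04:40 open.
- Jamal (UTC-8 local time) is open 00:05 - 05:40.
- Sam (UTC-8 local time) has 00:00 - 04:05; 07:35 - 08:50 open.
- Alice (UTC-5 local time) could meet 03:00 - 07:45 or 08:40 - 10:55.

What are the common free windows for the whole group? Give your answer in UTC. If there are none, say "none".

Dana in UTC: 08:00-12:15 (add 8h to convert from UTC-8).
Emeka in UTC: 08:50-12:40 (add 8h to convert from UTC-8).
Jamal in UTC: 08:05-13:40 (add 8h to convert from UTC-8).
Sam in UTC: 08:00-12:05, 15:35-16:50 (add 8h to convert from UTC-8).
Alice in UTC: 08:00-12:45, 13:40-15:55 (add 5h to convert from UTC-5).
Dana ∩ Emeka: 08:50-12:15.
Dana ∩ Emeka ∩ Jamal: 08:50-12:15.
Dana ∩ Emeka ∩ Jamal ∩ Sam: 08:50-12:05.
Dana ∩ Emeka ∩ Jamal ∩ Sam ∩ Alice: 08:50-12:05.
So the common availability across everyone is 08:50-12:05.

08:50-12:05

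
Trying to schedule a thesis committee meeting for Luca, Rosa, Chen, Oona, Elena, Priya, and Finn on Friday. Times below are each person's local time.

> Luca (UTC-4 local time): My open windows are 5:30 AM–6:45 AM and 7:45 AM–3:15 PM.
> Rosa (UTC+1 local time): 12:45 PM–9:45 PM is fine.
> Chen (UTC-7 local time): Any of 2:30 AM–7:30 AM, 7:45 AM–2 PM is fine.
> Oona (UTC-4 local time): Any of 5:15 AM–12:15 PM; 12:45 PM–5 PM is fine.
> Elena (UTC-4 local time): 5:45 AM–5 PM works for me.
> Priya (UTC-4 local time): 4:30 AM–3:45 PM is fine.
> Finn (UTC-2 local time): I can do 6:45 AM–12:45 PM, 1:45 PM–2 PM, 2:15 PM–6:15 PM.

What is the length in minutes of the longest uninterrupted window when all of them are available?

Luca in UTC: 09:30-10:45, 11:45-19:15 (add 4h to convert from UTC-4).
Rosa in UTC: 11:45-20:45 (subtract 1h to convert from UTC+1).
Chen in UTC: 09:30-14:30, 14:45-21:00 (add 7h to convert from UTC-7).
Oona in UTC: 09:15-16:15, 16:45-21:00 (add 4h to convert from UTC-4).
Elena in UTC: 09:45-21:00 (add 4h to convert from UTC-4).
Priya in UTC: 08:30-19:45 (add 4h to convert from UTC-4).
Finn in UTC: 08:45-14:45, 15:45-16:00, 16:15-20:15 (add 2h to convert from UTC-2).
Luca ∩ Rosa: 11:45-19:15.
Luca ∩ Rosa ∩ Chen: 11:45-14:30, 14:45-19:15.
Luca ∩ Rosa ∩ Chen ∩ Oona: 11:45-14:30, 14:45-16:15, 16:45-19:15.
Luca ∩ Rosa ∩ Chen ∩ Oona ∩ Elena: 11:45-14:30, 14:45-16:15, 16:45-19:15.
Luca ∩ Rosa ∩ Chen ∩ Oona ∩ Elena ∩ Priya: 11:45-14:30, 14:45-16:15, 16:45-19:15.
Luca ∩ Rosa ∩ Chen ∩ Oona ∩ Elena ∩ Priya ∩ Finn: 11:45-14:30, 15:45-16:00, 16:45-19:15.
Those are the intersection windows.
The longest is 11:45-14:30 at 165 minutes.

165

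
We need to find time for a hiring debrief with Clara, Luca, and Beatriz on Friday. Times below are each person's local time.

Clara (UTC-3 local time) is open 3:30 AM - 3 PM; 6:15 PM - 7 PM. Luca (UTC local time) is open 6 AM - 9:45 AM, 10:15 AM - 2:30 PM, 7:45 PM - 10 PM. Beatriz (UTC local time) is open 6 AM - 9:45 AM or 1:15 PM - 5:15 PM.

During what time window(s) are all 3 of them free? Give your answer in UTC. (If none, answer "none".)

Clara in UTC: 06:30-18:00, 21:15-22:00 (add 3h to convert from UTC-3).
Luca in UTC: 06:00-09:45, 10:15-14:30, 19:45-22:00.
Beatriz in UTC: 06:00-09:45, 13:15-17:15.
Clara ∩ Luca: 06:30-09:45, 10:15-14:30, 21:15-22:00.
Clara ∩ Luca ∩ Beatriz: 06:30-09:45, 13:15-14:30.

06:30-09:45, 13:15-14:30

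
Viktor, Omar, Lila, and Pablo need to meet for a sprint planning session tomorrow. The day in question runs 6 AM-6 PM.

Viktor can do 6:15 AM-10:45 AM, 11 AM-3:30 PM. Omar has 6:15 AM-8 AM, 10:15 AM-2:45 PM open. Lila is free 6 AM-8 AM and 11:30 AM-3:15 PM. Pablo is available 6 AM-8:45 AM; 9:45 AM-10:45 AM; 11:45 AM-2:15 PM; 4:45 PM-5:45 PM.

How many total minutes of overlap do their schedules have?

Viktor ∩ Omar: 06:15-08:00, 10:15-10:45, 11:00-14:45.
Viktor ∩ Omar ∩ Lila: 06:15-08:00, 11:30-14:45.
Viktor ∩ Omar ∩ Lila ∩ Pablo: 06:15-08:00, 11:45-14:15.
Those are the intersection windows.
Summing the common windows: 105 + 150 = 255 minutes.

255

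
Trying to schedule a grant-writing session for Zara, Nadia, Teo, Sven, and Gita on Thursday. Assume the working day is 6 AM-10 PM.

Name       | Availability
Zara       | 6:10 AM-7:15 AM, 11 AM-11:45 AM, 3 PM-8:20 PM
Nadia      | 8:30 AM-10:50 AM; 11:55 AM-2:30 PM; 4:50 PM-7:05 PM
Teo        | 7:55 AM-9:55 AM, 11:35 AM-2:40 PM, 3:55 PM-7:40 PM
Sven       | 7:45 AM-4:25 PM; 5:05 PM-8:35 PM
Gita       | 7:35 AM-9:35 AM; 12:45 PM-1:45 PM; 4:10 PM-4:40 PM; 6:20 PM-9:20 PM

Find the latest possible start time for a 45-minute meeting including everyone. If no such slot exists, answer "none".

Zara ∩ Nadia: 16:50-19:05.
Zara ∩ Nadia ∩ Teo: 16:50-19:05.
Zara ∩ Nadia ∩ Teo ∩ Sven: 17:05-19:05.
Zara ∩ Nadia ∩ Teo ∩ Sven ∩ Gita: 18:20-19:05.
So the common availability across everyone is 18:20-19:05.
The last common window of at least 45 minutes is 18:20-19:05; a 45-minute meeting can start as late as 18:20 and still end by 19:05.

18:20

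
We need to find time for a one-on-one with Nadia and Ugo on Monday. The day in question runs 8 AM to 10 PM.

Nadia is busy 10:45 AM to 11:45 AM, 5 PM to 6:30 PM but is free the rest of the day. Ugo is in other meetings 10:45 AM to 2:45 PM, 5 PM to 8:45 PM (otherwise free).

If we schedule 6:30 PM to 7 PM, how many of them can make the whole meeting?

Nadia free: 08:00-10:45, 11:45-17:00, 18:30-22:00 (invert busy blocks within the working day).
Ugo free: 08:00-10:45, 14:45-17:00, 20:45-22:00 (invert busy blocks within the working day).
Nadia can make the full 18:30-19:00 slot — that's 1.

1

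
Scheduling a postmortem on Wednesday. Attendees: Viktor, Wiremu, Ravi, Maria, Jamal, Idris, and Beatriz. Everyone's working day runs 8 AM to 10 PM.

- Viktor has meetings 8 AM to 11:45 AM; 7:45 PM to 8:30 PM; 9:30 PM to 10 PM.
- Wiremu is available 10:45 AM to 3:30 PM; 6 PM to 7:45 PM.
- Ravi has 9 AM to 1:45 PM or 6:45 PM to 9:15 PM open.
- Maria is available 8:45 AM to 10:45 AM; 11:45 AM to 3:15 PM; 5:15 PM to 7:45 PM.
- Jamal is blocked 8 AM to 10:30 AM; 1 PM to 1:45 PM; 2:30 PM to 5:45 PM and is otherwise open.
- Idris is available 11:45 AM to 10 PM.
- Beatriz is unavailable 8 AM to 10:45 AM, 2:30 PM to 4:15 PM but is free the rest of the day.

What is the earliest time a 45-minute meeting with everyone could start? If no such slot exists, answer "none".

11:45

Viktor free: 11:45-19:45, 20:30-21:30 (invert busy blocks within the working day).
Wiremu free: 10:45-15:30, 18:00-19:45.
Ravi free: 09:00-13:45, 18:45-21:15.
Maria free: 08:45-10:45, 11:45-15:15, 17:15-19:45.
Jamal free: 10:30-13:00, 13:45-14:30, 17:45-22:00 (invert busy blocks within the working day).
Idris free: 11:45-22:00.
Beatriz free: 10:45-14:30, 16:15-22:00 (invert busy blocks within the working day).
Viktor ∩ Wiremu: 11:45-15:30, 18:00-19:45.
Viktor ∩ Wiremu ∩ Ravi: 11:45-13:45, 18:45-19:45.
Viktor ∩ Wiremu ∩ Ravi ∩ Maria: 11:45-13:45, 18:45-19:45.
Viktor ∩ Wiremu ∩ Ravi ∩ Maria ∩ Jamal: 11:45-13:00, 18:45-19:45.
Viktor ∩ Wiremu ∩ Ravi ∩ Maria ∩ Jamal ∩ Idris: 11:45-13:00, 18:45-19:45.
Viktor ∩ Wiremu ∩ Ravi ∩ Maria ∩ Jamal ∩ Idris ∩ Beatriz: 11:45-13:00, 18:45-19:45.
So the common availability across everyone is 11:45-13:00, 18:45-19:45.
The first common window of at least 45 minutes is 11:45-13:00, so the earliest start is 11:45.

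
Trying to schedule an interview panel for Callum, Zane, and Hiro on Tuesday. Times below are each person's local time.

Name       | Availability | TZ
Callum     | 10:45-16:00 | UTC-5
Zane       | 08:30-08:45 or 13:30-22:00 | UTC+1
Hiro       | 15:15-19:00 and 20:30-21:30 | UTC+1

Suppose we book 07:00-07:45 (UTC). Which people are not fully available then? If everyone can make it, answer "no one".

Callum in UTC: 15:45-21:00 (add 5h to convert from UTC-5).
Zane in UTC: 07:30-07:45, 12:30-21:00 (subtract 1h to convert from UTC+1).
Hiro in UTC: 14:15-18:00, 19:30-20:30 (subtract 1h to convert from UTC+1).
Callum: not fully free for 07:00-07:45. Zane: not fully free for 07:00-07:45. Hiro: not fully free for 07:00-07:45.

Callum, Hiro, Zane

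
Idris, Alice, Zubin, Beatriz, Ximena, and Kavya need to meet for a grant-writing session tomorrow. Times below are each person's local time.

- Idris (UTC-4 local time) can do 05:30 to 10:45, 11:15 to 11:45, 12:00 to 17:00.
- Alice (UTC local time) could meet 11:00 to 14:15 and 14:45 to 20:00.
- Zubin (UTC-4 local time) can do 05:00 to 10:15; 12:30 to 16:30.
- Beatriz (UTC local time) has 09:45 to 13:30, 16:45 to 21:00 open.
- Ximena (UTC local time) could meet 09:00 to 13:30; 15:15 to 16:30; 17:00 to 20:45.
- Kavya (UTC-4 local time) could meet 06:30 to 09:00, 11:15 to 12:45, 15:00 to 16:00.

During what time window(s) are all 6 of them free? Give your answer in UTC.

11:00-13:00, 19:00-20:00

Idris in UTC: 09:30-14:45, 15:15-15:45, 16:00-21:00 (add 4h to convert from UTC-4).
Alice in UTC: 11:00-14:15, 14:45-20:00.
Zubin in UTC: 09:00-14:15, 16:30-20:30 (add 4h to convert from UTC-4).
Beatriz in UTC: 09:45-13:30, 16:45-21:00.
Ximena in UTC: 09:00-13:30, 15:15-16:30, 17:00-20:45.
Kavya in UTC: 10:30-13:00, 15:15-16:45, 19:00-20:00 (add 4h to convert from UTC-4).
Idris ∩ Alice: 11:00-14:15, 15:15-15:45, 16:00-20:00.
Idris ∩ Alice ∩ Zubin: 11:00-14:15, 16:30-20:00.
Idris ∩ Alice ∩ Zubin ∩ Beatriz: 11:00-13:30, 16:45-20:00.
Idris ∩ Alice ∩ Zubin ∩ Beatriz ∩ Ximena: 11:00-13:30, 17:00-20:00.
Idris ∩ Alice ∩ Zubin ∩ Beatriz ∩ Ximena ∩ Kavya: 11:00-13:00, 19:00-20:00.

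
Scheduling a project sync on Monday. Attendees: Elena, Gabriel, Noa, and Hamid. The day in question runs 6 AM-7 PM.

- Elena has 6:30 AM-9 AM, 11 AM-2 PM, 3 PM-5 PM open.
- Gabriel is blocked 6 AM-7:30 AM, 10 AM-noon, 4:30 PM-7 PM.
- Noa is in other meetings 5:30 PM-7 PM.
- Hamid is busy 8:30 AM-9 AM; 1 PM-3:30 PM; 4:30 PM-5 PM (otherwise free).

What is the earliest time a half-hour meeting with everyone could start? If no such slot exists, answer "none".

07:30

Elena free: 06:30-09:00, 11:00-14:00, 15:00-17:00.
Gabriel free: 07:30-10:00, 12:00-16:30 (invert busy blocks within the working day).
Noa free: 06:00-17:30 (invert busy blocks within the working day).
Hamid free: 06:00-08:30, 09:00-13:00, 15:30-16:30, 17:00-19:00 (invert busy blocks within the working day).
Elena ∩ Gabriel: 07:30-09:00, 12:00-14:00, 15:00-16:30.
Elena ∩ Gabriel ∩ Noa: 07:30-09:00, 12:00-14:00, 15:00-16:30.
Elena ∩ Gabriel ∩ Noa ∩ Hamid: 07:30-08:30, 12:00-13:00, 15:30-16:30.
So the common availability across everyone is 07:30-08:30, 12:00-13:00, 15:30-16:30.
The first common window of at least 30 minutes is 07:30-08:30, so the earliest start is 07:30.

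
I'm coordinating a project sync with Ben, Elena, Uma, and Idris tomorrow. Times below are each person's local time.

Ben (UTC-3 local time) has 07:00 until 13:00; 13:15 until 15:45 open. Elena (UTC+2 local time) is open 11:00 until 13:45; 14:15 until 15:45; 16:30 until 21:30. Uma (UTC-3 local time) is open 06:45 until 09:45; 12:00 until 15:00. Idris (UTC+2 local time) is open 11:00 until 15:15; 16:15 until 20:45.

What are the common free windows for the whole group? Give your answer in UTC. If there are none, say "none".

Ben in UTC: 10:00-16:00, 16:15-18:45 (add 3h to convert from UTC-3).
Elena in UTC: 09:00-11:45, 12:15-13:45, 14:30-19:30 (subtract 2h to convert from UTC+2).
Uma in UTC: 09:45-12:45, 15:00-18:00 (add 3h to convert from UTC-3).
Idris in UTC: 09:00-13:15, 14:15-18:45 (subtract 2h to convert from UTC+2).
Ben ∩ Elena: 10:00-11:45, 12:15-13:45, 14:30-16:00, 16:15-18:45.
Ben ∩ Elena ∩ Uma: 10:00-11:45, 12:15-12:45, 15:00-16:00, 16:15-18:00.
Ben ∩ Elena ∩ Uma ∩ Idris: 10:00-11:45, 12:15-12:45, 15:00-16:00, 16:15-18:00.

10:00-11:45, 12:15-12:45, 15:00-16:00, 16:15-18:00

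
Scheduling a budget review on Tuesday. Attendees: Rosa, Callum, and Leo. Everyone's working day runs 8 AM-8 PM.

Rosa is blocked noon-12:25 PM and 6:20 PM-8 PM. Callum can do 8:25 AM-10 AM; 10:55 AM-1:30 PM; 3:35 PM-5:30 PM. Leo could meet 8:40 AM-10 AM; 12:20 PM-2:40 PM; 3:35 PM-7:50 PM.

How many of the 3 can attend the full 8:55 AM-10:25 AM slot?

Rosa free: 08:00-12:00, 12:25-18:20 (invert busy blocks within the working day).
Callum free: 08:25-10:00, 10:55-13:30, 15:35-17:30.
Leo free: 08:40-10:00, 12:20-14:40, 15:35-19:50.
Rosa can make the full 08:55-10:25 slot — that's 1.

1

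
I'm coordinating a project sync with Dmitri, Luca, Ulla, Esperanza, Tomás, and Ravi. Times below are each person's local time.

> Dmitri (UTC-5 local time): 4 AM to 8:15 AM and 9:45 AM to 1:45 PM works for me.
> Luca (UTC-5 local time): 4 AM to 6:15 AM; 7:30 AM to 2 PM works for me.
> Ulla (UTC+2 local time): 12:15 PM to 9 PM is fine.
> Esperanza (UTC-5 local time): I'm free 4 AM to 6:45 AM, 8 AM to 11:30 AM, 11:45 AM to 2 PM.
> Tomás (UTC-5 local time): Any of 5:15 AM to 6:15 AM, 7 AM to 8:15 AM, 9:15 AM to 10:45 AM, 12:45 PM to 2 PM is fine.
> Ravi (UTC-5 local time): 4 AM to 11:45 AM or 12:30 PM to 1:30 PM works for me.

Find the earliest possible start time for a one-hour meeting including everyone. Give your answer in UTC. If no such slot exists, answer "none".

10:15

Dmitri in UTC: 09:00-13:15, 14:45-18:45 (add 5h to convert from UTC-5).
Luca in UTC: 09:00-11:15, 12:30-19:00 (add 5h to convert from UTC-5).
Ulla in UTC: 10:15-19:00 (subtract 2h to convert from UTC+2).
Esperanza in UTC: 09:00-11:45, 13:00-16:30, 16:45-19:00 (add 5h to convert from UTC-5).
Tomás in UTC: 10:15-11:15, 12:00-13:15, 14:15-15:45, 17:45-19:00 (add 5h to convert from UTC-5).
Ravi in UTC: 09:00-16:45, 17:30-18:30 (add 5h to convert from UTC-5).
Dmitri ∩ Luca: 09:00-11:15, 12:30-13:15, 14:45-18:45.
Dmitri ∩ Luca ∩ Ulla: 10:15-11:15, 12:30-13:15, 14:45-18:45.
Dmitri ∩ Luca ∩ Ulla ∩ Esperanza: 10:15-11:15, 13:00-13:15, 14:45-16:30, 16:45-18:45.
Dmitri ∩ Luca ∩ Ulla ∩ Esperanza ∩ Tomás: 10:15-11:15, 13:00-13:15, 14:45-15:45, 17:45-18:45.
Dmitri ∩ Luca ∩ Ulla ∩ Esperanza ∩ Tomás ∩ Ravi: 10:15-11:15, 13:00-13:15, 14:45-15:45, 17:45-18:30.
The first common window of at least 60 minutes is 10:15-11:15, so the earliest start is 10:15.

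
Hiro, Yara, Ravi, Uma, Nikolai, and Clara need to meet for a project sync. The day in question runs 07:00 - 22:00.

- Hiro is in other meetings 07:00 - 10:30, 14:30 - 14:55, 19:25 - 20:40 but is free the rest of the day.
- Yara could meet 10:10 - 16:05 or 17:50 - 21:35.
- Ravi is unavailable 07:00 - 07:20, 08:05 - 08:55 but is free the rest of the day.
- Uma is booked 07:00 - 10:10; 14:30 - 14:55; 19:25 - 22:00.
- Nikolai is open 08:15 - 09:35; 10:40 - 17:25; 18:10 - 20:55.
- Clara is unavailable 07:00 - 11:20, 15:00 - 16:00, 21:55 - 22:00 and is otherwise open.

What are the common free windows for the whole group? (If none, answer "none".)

Hiro free: 10:30-14:30, 14:55-19:25, 20:40-22:00 (invert busy blocks within the working day).
Yara free: 10:10-16:05, 17:50-21:35.
Ravi free: 07:20-08:05, 08:55-22:00 (invert busy blocks within the working day).
Uma free: 10:10-14:30, 14:55-19:25 (invert busy blocks within the working day).
Nikolai free: 08:15-09:35, 10:40-17:25, 18:10-20:55.
Clara free: 11:20-15:00, 16:00-21:55 (invert busy blocks within the working day).
Hiro ∩ Yara: 10:30-14:30, 14:55-16:05, 17:50-19:25, 20:40-21:35.
Hiro ∩ Yara ∩ Ravi: 10:30-14:30, 14:55-16:05, 17:50-19:25, 20:40-21:35.
Hiro ∩ Yara ∩ Ravi ∩ Uma: 10:30-14:30, 14:55-16:05, 17:50-19:25.
Hiro ∩ Yara ∩ Ravi ∩ Uma ∩ Nikolai: 10:40-14:30, 14:55-16:05, 18:10-19:25.
Hiro ∩ Yara ∩ Ravi ∩ Uma ∩ Nikolai ∩ Clara: 11:20-14:30, 14:55-15:00, 16:00-16:05, 18:10-19:25.

11:20-14:30, 14:55-15:00, 16:00-16:05, 18:10-19:25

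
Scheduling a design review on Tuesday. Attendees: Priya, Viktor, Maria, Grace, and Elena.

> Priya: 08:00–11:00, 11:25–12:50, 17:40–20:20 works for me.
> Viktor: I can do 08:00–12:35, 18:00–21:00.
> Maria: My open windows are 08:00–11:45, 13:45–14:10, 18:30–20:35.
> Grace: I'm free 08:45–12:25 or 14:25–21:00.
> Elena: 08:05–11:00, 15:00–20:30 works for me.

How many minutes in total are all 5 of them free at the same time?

245

Priya ∩ Viktor: 08:00-11:00, 11:25-12:35, 18:00-20:20.
Priya ∩ Viktor ∩ Maria: 08:00-11:00, 11:25-11:45, 18:30-20:20.
Priya ∩ Viktor ∩ Maria ∩ Grace: 08:45-11:00, 11:25-11:45, 18:30-20:20.
Priya ∩ Viktor ∩ Maria ∩ Grace ∩ Elena: 08:45-11:00, 18:30-20:20.
Summing the common windows: 135 + 110 = 245 minutes.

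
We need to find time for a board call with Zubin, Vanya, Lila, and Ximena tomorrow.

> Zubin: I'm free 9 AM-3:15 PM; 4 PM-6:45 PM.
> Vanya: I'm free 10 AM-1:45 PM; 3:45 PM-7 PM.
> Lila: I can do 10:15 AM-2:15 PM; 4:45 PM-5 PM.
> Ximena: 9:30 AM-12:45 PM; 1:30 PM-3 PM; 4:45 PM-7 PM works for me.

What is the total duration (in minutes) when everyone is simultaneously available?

Zubin ∩ Vanya: 10:00-13:45, 16:00-18:45.
Zubin ∩ Vanya ∩ Lila: 10:15-13:45, 16:45-17:00.
Zubin ∩ Vanya ∩ Lila ∩ Ximena: 10:15-12:45, 13:30-13:45, 16:45-17:00.
So the common availability across everyone is 10:15-12:45, 13:30-13:45, 16:45-17:00.
Summing the common windows: 150 + 15 + 15 = 180 minutes.

180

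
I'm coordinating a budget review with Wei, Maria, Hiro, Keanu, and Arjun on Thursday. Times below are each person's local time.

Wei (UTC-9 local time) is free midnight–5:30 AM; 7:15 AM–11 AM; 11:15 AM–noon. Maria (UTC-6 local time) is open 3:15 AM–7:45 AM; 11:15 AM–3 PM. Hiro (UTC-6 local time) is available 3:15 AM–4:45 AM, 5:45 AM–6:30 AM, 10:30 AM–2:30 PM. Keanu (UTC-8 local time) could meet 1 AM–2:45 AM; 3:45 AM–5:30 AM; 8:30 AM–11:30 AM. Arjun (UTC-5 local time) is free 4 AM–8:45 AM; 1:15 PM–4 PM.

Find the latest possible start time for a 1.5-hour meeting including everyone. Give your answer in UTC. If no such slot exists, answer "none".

09:15

Wei in UTC: 09:00-14:30, 16:15-20:00, 20:15-21:00 (add 9h to convert from UTC-9).
Maria in UTC: 09:15-13:45, 17:15-21:00 (add 6h to convert from UTC-6).
Hiro in UTC: 09:15-10:45, 11:45-12:30, 16:30-20:30 (add 6h to convert from UTC-6).
Keanu in UTC: 09:00-10:45, 11:45-13:30, 16:30-19:30 (add 8h to convert from UTC-8).
Arjun in UTC: 09:00-13:45, 18:15-21:00 (add 5h to convert from UTC-5).
Wei ∩ Maria: 09:15-13:45, 17:15-20:00, 20:15-21:00.
Wei ∩ Maria ∩ Hiro: 09:15-10:45, 11:45-12:30, 17:15-20:00, 20:15-20:30.
Wei ∩ Maria ∩ Hiro ∩ Keanu: 09:15-10:45, 11:45-12:30, 17:15-19:30.
Wei ∩ Maria ∩ Hiro ∩ Keanu ∩ Arjun: 09:15-10:45, 11:45-12:30, 18:15-19:30.
Those are the intersection windows.
The last common window of at least 90 minutes is 09:15-10:45; a 90-minute meeting can start as late as 09:15 and still end by 10:45.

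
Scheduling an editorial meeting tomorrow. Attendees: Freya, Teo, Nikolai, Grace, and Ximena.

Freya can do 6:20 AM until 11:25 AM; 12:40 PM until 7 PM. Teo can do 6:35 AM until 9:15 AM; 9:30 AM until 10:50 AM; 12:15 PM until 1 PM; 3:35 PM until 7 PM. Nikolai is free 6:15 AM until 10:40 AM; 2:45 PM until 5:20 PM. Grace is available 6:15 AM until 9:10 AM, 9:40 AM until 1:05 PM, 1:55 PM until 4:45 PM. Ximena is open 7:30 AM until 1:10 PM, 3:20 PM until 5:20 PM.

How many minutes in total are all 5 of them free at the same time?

Freya ∩ Teo: 06:35-09:15, 09:30-10:50, 12:40-13:00, 15:35-19:00.
Freya ∩ Teo ∩ Nikolai: 06:35-09:15, 09:30-10:40, 15:35-17:20.
Freya ∩ Teo ∩ Nikolai ∩ Grace: 06:35-09:10, 09:40-10:40, 15:35-16:45.
Freya ∩ Teo ∩ Nikolai ∩ Grace ∩ Ximena: 07:30-09:10, 09:40-10:40, 15:35-16:45.
So the common availability across everyone is 07:30-09:10, 09:40-10:40, 15:35-16:45.
Summing the common windows: 100 + 60 + 70 = 230 minutes.

230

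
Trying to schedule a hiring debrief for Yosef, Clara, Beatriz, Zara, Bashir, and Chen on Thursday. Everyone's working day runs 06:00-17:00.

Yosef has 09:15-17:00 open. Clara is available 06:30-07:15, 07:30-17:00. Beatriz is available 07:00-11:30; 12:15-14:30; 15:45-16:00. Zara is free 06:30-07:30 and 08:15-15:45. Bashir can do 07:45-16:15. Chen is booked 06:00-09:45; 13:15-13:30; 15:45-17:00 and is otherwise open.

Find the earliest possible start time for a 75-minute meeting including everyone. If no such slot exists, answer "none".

Yosef free: 09:15-17:00.
Clara free: 06:30-07:15, 07:30-17:00.
Beatriz free: 07:00-11:30, 12:15-14:30, 15:45-16:00.
Zara free: 06:30-07:30, 08:15-15:45.
Bashir free: 07:45-16:15.
Chen free: 09:45-13:15, 13:30-15:45 (invert busy blocks within the working day).
Yosef ∩ Clara: 09:15-17:00.
Yosef ∩ Clara ∩ Beatriz: 09:15-11:30, 12:15-14:30, 15:45-16:00.
Yosef ∩ Clara ∩ Beatriz ∩ Zara: 09:15-11:30, 12:15-14:30.
Yosef ∩ Clara ∩ Beatriz ∩ Zara ∩ Bashir: 09:15-11:30, 12:15-14:30.
Yosef ∩ Clara ∩ Beatriz ∩ Zara ∩ Bashir ∩ Chen: 09:45-11:30, 12:15-13:15, 13:30-14:30.
So the common availability across everyone is 09:45-11:30, 12:15-13:15, 13:30-14:30.
The first common window of at least 75 minutes is 09:45-11:30, so the earliest start is 09:45.

09:45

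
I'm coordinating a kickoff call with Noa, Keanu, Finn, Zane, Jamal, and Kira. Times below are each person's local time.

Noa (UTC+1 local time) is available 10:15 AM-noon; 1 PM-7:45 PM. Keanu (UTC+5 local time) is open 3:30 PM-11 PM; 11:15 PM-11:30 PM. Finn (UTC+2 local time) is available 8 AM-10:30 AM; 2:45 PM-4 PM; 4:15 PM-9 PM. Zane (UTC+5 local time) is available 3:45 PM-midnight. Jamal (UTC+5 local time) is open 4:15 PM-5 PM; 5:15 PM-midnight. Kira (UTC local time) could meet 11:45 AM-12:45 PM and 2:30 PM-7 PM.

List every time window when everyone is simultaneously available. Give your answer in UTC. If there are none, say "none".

Noa in UTC: 09:15-11:00, 12:00-18:45 (subtract 1h to convert from UTC+1).
Keanu in UTC: 10:30-18:00, 18:15-18:30 (subtract 5h to convert from UTC+5).
Finn in UTC: 06:00-08:30, 12:45-14:00, 14:15-19:00 (subtract 2h to convert from UTC+2).
Zane in UTC: 10:45-19:00 (subtract 5h to convert from UTC+5).
Jamal in UTC: 11:15-12:00, 12:15-19:00 (subtract 5h to convert from UTC+5).
Kira in UTC: 11:45-12:45, 14:30-19:00.
Noa ∩ Keanu: 10:30-11:00, 12:00-18:00, 18:15-18:30.
Noa ∩ Keanu ∩ Finn: 12:45-14:00, 14:15-18:00, 18:15-18:30.
Noa ∩ Keanu ∩ Finn ∩ Zane: 12:45-14:00, 14:15-18:00, 18:15-18:30.
Noa ∩ Keanu ∩ Finn ∩ Zane ∩ Jamal: 12:45-14:00, 14:15-18:00, 18:15-18:30.
Noa ∩ Keanu ∩ Finn ∩ Zane ∩ Jamal ∩ Kira: 14:30-18:00, 18:15-18:30.
So the common availability across everyone is 14:30-18:00, 18:15-18:30.

14:30-18:00, 18:15-18:30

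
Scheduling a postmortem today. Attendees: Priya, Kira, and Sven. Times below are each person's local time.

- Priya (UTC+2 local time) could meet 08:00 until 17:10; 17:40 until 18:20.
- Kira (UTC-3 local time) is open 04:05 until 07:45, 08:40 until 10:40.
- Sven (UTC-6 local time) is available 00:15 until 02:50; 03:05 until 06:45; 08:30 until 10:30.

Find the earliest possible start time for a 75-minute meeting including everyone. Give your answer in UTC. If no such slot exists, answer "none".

Priya in UTC: 06:00-15:10, 15:40-16:20 (subtract 2h to convert from UTC+2).
Kira in UTC: 07:05-10:45, 11:40-13:40 (add 3h to convert from UTC-3).
Sven in UTC: 06:15-08:50, 09:05-12:45, 14:30-16:30 (add 6h to convert from UTC-6).
Priya ∩ Kira: 07:05-10:45, 11:40-13:40.
Priya ∩ Kira ∩ Sven: 07:05-08:50, 09:05-10:45, 11:40-12:45.
The first common window of at least 75 minutes is 07:05-08:50, so the earliest start is 07:05.

07:05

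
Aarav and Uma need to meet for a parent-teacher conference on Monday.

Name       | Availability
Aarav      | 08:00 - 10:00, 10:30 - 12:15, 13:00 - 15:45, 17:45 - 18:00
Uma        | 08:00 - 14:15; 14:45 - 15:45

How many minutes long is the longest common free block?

Aarav ∩ Uma: 08:00-10:00, 10:30-12:15, 13:00-14:15, 14:45-15:45.
The longest is 08:00-10:00 at 120 minutes.

120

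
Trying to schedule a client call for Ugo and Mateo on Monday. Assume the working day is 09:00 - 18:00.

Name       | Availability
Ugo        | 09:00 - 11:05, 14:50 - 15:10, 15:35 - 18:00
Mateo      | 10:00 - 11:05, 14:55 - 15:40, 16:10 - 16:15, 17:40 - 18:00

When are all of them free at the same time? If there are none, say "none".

Ugo ∩ Mateo: 10:00-11:05, 14:55-15:10, 15:35-15:40, 16:10-16:15, 17:40-18:00.

10:00-11:05, 14:55-15:10, 15:35-15:40, 16:10-16:15, 17:40-18:00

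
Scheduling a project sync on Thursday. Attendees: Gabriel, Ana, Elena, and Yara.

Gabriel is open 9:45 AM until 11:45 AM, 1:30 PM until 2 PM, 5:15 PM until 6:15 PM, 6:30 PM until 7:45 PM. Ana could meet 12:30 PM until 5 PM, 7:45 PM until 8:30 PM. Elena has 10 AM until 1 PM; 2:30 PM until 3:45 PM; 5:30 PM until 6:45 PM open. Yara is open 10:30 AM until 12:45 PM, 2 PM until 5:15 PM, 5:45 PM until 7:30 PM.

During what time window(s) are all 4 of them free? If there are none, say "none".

Gabriel ∩ Ana: 13:30-14:00.
Gabriel ∩ Ana ∩ Elena: ∅.
Gabriel ∩ Ana ∩ Elena ∩ Yara: ∅.
There is no time when everyone is free.

none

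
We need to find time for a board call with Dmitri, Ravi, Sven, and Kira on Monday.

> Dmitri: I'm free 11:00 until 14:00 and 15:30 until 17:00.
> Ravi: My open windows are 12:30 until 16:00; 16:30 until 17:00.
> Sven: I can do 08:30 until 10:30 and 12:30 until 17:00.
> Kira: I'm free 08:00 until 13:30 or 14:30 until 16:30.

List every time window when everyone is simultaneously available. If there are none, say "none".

Dmitri ∩ Ravi: 12:30-14:00, 15:30-16:00, 16:30-17:00.
Dmitri ∩ Ravi ∩ Sven: 12:30-14:00, 15:30-16:00, 16:30-17:00.
Dmitri ∩ Ravi ∩ Sven ∩ Kira: 12:30-13:30, 15:30-16:00.
Those are the intersection windows.

12:30-13:30, 15:30-16:00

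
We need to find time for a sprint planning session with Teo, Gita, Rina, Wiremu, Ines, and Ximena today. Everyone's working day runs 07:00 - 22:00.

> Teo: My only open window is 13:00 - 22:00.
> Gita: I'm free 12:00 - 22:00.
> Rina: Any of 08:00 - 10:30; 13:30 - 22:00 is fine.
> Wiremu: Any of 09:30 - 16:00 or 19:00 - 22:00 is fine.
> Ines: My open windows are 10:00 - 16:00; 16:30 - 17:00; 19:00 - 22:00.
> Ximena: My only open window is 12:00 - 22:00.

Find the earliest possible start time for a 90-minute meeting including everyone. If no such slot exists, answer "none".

Teo ∩ Gita: 13:00-22:00.
Teo ∩ Gita ∩ Rina: 13:30-22:00.
Teo ∩ Gita ∩ Rina ∩ Wiremu: 13:30-16:00, 19:00-22:00.
Teo ∩ Gita ∩ Rina ∩ Wiremu ∩ Ines: 13:30-16:00, 19:00-22:00.
Teo ∩ Gita ∩ Rina ∩ Wiremu ∩ Ines ∩ Ximena: 13:30-16:00, 19:00-22:00.
Those are the intersection windows.
The first common window of at least 90 minutes is 13:30-16:00, so the earliest start is 13:30.

13:30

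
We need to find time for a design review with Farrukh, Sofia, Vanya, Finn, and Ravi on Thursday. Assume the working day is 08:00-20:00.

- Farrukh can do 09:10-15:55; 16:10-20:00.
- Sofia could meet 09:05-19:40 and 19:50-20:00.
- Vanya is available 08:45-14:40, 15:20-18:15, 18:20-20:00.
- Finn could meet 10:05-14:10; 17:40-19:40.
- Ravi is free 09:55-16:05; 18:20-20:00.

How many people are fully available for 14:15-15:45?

3

Farrukh, Sofia, and Ravi can make the full 14:15-15:45 slot — that's 3.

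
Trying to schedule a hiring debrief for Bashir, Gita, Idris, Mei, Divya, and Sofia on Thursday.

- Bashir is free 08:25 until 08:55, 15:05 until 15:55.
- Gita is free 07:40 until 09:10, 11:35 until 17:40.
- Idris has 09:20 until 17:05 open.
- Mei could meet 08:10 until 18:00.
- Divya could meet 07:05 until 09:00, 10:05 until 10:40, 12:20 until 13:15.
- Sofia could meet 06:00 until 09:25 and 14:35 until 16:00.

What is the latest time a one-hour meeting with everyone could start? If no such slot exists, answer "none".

none

Bashir ∩ Gita: 08:25-08:55, 15:05-15:55.
Bashir ∩ Gita ∩ Idris: 15:05-15:55.
Bashir ∩ Gita ∩ Idris ∩ Mei: 15:05-15:55.
Bashir ∩ Gita ∩ Idris ∩ Mei ∩ Divya: ∅.
Bashir ∩ Gita ∩ Idris ∩ Mei ∩ Divya ∩ Sofia: ∅.
There is no time when everyone is free.
No common window is at least 60 minutes long.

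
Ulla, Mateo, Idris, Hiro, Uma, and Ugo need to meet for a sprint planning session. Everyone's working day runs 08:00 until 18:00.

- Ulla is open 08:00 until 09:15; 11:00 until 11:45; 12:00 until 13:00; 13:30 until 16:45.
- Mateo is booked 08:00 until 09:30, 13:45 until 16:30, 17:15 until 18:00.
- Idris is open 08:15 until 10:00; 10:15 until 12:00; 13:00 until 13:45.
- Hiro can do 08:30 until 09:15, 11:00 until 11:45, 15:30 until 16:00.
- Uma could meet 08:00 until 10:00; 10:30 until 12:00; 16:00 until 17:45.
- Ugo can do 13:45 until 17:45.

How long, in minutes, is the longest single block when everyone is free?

Ulla free: 08:00-09:15, 11:00-11:45, 12:00-13:00, 13:30-16:45.
Mateo free: 09:30-13:45, 16:30-17:15 (invert busy blocks within the working day).
Idris free: 08:15-10:00, 10:15-12:00, 13:00-13:45.
Hiro free: 08:30-09:15, 11:00-11:45, 15:30-16:00.
Uma free: 08:00-10:00, 10:30-12:00, 16:00-17:45.
Ugo free: 13:45-17:45.
Ulla ∩ Mateo: 11:00-11:45, 12:00-13:00, 13:30-13:45, 16:30-16:45.
Ulla ∩ Mateo ∩ Idris: 11:00-11:45, 13:30-13:45.
Ulla ∩ Mateo ∩ Idris ∩ Hiro: 11:00-11:45.
Ulla ∩ Mateo ∩ Idris ∩ Hiro ∩ Uma: 11:00-11:45.
Ulla ∩ Mateo ∩ Idris ∩ Hiro ∩ Uma ∩ Ugo: ∅.
There is no time when everyone is free.
No common window exists, so the longest block is 0 minutes.

0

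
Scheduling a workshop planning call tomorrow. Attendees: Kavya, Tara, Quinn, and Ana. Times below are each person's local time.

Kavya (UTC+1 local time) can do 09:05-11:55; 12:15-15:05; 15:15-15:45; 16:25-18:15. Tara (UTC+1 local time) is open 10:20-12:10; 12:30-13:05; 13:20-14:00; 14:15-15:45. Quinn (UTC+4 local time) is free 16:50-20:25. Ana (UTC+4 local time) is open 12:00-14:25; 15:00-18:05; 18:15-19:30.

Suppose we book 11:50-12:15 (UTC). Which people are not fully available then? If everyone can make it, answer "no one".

Quinn, Tara

Kavya in UTC: 08:05-10:55, 11:15-14:05, 14:15-14:45, 15:25-17:15 (subtract 1h to convert from UTC+1).
Tara in UTC: 09:20-11:10, 11:30-12:05, 12:20-13:00, 13:15-14:45 (subtract 1h to convert from UTC+1).
Quinn in UTC: 12:50-16:25 (subtract 4h to convert from UTC+4).
Ana in UTC: 08:00-10:25, 11:00-14:05, 14:15-15:30 (subtract 4h to convert from UTC+4).
Kavya: free for 11:50-12:15. Tara: not fully free for 11:50-12:15. Quinn: not fully free for 11:50-12:15. Ana: free for 11:50-12:15.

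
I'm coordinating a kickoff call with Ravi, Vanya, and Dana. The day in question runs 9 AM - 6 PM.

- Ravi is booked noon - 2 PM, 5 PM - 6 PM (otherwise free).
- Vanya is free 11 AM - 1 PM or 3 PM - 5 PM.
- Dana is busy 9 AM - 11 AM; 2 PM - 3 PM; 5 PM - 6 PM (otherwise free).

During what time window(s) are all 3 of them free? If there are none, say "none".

11:00-12:00, 15:00-17:00

Ravi free: 09:00-12:00, 14:00-17:00 (invert busy blocks within the working day).
Vanya free: 11:00-13:00, 15:00-17:00.
Dana free: 11:00-14:00, 15:00-17:00 (invert busy blocks within the working day).
Ravi ∩ Vanya: 11:00-12:00, 15:00-17:00.
Ravi ∩ Vanya ∩ Dana: 11:00-12:00, 15:00-17:00.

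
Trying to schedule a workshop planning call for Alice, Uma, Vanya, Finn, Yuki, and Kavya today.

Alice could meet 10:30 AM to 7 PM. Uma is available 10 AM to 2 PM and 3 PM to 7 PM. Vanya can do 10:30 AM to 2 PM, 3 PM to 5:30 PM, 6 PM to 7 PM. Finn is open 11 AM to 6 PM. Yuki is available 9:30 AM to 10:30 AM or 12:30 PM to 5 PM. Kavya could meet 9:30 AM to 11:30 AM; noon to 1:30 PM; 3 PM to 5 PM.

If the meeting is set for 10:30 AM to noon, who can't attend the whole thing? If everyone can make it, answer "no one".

Finn, Kavya, Yuki

Alice: free for 10:30-12:00. Uma: free for 10:30-12:00. Vanya: free for 10:30-12:00. Finn: not fully free for 10:30-12:00. Yuki: not fully free for 10:30-12:00. Kavya: not fully free for 10:30-12:00.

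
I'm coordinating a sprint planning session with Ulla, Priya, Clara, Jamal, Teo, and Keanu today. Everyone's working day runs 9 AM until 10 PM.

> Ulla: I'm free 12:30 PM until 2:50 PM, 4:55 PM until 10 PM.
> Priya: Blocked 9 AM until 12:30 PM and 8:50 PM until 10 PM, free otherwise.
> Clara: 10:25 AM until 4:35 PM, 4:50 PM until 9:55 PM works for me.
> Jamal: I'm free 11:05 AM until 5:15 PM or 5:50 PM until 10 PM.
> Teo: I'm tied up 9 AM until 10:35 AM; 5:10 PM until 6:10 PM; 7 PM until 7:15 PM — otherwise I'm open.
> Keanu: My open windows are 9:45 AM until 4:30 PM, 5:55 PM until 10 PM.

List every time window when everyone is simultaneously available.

12:30-14:50, 18:10-19:00, 19:15-20:50

Ulla free: 12:30-14:50, 16:55-22:00.
Priya free: 12:30-20:50 (invert busy blocks within the working day).
Clara free: 10:25-16:35, 16:50-21:55.
Jamal free: 11:05-17:15, 17:50-22:00.
Teo free: 10:35-17:10, 18:10-19:00, 19:15-22:00 (invert busy blocks within the working day).
Keanu free: 09:45-16:30, 17:55-22:00.
Ulla ∩ Priya: 12:30-14:50, 16:55-20:50.
Ulla ∩ Priya ∩ Clara: 12:30-14:50, 16:55-20:50.
Ulla ∩ Priya ∩ Clara ∩ Jamal: 12:30-14:50, 16:55-17:15, 17:50-20:50.
Ulla ∩ Priya ∩ Clara ∩ Jamal ∩ Teo: 12:30-14:50, 16:55-17:10, 18:10-19:00, 19:15-20:50.
Ulla ∩ Priya ∩ Clara ∩ Jamal ∩ Teo ∩ Keanu: 12:30-14:50, 18:10-19:00, 19:15-20:50.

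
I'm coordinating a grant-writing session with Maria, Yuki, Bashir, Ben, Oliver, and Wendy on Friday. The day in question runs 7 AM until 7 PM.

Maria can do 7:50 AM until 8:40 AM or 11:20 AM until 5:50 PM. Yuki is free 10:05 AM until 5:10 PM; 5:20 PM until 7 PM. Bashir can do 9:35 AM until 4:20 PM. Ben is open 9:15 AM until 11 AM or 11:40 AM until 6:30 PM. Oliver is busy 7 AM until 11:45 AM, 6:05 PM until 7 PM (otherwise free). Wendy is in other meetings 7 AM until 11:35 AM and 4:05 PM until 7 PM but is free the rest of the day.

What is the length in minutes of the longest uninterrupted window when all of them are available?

260

Maria free: 07:50-08:40, 11:20-17:50.
Yuki free: 10:05-17:10, 17:20-19:00.
Bashir free: 09:35-16:20.
Ben free: 09:15-11:00, 11:40-18:30.
Oliver free: 11:45-18:05 (invert busy blocks within the working day).
Wendy free: 11:35-16:05 (invert busy blocks within the working day).
Maria ∩ Yuki: 11:20-17:10, 17:20-17:50.
Maria ∩ Yuki ∩ Bashir: 11:20-16:20.
Maria ∩ Yuki ∩ Bashir ∩ Ben: 11:40-16:20.
Maria ∩ Yuki ∩ Bashir ∩ Ben ∩ Oliver: 11:45-16:20.
Maria ∩ Yuki ∩ Bashir ∩ Ben ∩ Oliver ∩ Wendy: 11:45-16:05.
The longest is 11:45-16:05 at 260 minutes.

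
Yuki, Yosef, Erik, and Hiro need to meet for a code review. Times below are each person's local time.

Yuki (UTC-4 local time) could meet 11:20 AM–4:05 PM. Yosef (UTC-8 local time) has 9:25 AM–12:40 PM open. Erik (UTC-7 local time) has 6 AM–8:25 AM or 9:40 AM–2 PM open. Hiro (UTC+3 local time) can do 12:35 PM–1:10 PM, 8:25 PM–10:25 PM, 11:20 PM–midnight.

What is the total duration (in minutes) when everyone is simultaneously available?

120

Yuki in UTC: 15:20-20:05 (add 4h to convert from UTC-4).
Yosef in UTC: 17:25-20:40 (add 8h to convert from UTC-8).
Erik in UTC: 13:00-15:25, 16:40-21:00 (add 7h to convert from UTC-7).
Hiro in UTC: 09:35-10:10, 17:25-19:25, 20:20-21:00 (subtract 3h to convert from UTC+3).
Yuki ∩ Yosef: 17:25-20:05.
Yuki ∩ Yosef ∩ Erik: 17:25-20:05.
Yuki ∩ Yosef ∩ Erik ∩ Hiro: 17:25-19:25.
That's a single block of 120 minutes.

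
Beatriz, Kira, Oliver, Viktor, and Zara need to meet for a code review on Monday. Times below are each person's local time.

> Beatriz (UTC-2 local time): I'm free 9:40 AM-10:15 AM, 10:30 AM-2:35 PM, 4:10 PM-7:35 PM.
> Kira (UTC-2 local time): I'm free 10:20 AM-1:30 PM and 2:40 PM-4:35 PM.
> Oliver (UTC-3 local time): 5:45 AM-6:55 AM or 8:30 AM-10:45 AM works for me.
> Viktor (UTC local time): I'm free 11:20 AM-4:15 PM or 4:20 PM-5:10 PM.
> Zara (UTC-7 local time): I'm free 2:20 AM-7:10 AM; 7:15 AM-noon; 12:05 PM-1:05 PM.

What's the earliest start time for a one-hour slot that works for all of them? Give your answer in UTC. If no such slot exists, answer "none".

Beatriz in UTC: 11:40-12:15, 12:30-16:35, 18:10-21:35 (add 2h to convert from UTC-2).
Kira in UTC: 12:20-15:30, 16:40-18:35 (add 2h to convert from UTC-2).
Oliver in UTC: 08:45-09:55, 11:30-13:45 (add 3h to convert from UTC-3).
Viktor in UTC: 11:20-16:15, 16:20-17:10.
Zara in UTC: 09:20-14:10, 14:15-19:00, 19:05-20:05 (add 7h to convert from UTC-7).
Beatriz ∩ Kira: 12:30-15:30, 18:10-18:35.
Beatriz ∩ Kira ∩ Oliver: 12:30-13:45.
Beatriz ∩ Kira ∩ Oliver ∩ Viktor: 12:30-13:45.
Beatriz ∩ Kira ∩ Oliver ∩ Viktor ∩ Zara: 12:30-13:45.
The first common window of at least 60 minutes is 12:30-13:45, so the earliest start is 12:30.

12:30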